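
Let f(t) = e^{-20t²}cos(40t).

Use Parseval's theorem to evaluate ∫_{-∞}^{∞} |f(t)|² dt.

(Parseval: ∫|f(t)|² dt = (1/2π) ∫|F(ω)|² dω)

∫|f(t)|² dt = \frac{\sqrt{10} \sqrt{\pi} \left(1 + e^{40}\right)}{40 e^{40}}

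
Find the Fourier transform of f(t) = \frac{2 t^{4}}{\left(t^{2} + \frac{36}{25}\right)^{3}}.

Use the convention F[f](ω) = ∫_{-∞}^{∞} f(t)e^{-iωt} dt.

F(ω) = \frac{\pi \left(12 \omega^{2} - 50 \left|{\omega}\right| + 25\right) e^{- \frac{6 \left|{\omega}\right|}{5}}}{40}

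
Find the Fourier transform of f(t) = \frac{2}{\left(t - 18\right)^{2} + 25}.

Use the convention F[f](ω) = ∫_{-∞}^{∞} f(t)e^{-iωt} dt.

F(ω) = \frac{2 \pi e^{- 18 i \omega - 5 \left|{\omega}\right|}}{5}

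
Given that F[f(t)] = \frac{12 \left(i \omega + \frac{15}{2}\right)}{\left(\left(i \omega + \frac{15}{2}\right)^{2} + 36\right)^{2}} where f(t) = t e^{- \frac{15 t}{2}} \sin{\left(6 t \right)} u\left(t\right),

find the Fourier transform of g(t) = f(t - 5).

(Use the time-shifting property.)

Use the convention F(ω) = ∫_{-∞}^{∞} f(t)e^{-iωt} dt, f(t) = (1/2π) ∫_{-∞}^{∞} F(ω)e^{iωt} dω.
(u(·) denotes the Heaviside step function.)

F[g](ω) = \frac{96 \left(2 i \omega + 15\right) e^{- 5 i \omega}}{\left(\left(2 i \omega + 15\right)^{2} + 144\right)^{2}}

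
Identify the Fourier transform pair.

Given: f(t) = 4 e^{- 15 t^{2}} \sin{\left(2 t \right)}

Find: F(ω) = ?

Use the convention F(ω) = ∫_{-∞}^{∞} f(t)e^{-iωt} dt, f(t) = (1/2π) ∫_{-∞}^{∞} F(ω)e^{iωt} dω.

F(ω) = \frac{2 \sqrt{15} i \sqrt{\pi} \left(1 - e^{\frac{2 \omega}{15}}\right) e^{- \frac{\omega^{2}}{60} - \frac{\omega}{15} - \frac{1}{15}}}{15}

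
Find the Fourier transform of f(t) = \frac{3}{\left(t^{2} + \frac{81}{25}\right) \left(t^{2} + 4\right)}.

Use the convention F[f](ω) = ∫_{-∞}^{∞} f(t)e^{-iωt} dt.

F(ω) = - \frac{75 \pi e^{- 2 \left|{\omega}\right|}}{38} + \frac{125 \pi e^{- \frac{9 \left|{\omega}\right|}{5}}}{57}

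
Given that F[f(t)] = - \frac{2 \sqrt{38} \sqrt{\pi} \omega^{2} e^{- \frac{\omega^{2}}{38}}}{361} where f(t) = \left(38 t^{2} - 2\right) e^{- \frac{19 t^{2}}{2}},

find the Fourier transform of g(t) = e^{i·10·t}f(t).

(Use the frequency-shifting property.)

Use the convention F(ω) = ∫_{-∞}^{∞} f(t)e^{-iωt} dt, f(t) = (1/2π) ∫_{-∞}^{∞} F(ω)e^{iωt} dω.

F[g](ω) = - \frac{2 \sqrt{38} \sqrt{\pi} \left(\omega - 10\right)^{2} e^{- \frac{\left(\omega - 10\right)^{2}}{38}}}{361}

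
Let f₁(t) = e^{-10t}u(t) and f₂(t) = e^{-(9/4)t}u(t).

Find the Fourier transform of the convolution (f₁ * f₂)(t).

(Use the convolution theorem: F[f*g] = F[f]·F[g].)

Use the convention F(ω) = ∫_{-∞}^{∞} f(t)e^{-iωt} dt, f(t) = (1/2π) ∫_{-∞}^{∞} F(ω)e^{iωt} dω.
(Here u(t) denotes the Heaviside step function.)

F[f₁*f₂](ω) = \frac{4}{\left(i \omega + 10\right) \left(4 i \omega + 9\right)}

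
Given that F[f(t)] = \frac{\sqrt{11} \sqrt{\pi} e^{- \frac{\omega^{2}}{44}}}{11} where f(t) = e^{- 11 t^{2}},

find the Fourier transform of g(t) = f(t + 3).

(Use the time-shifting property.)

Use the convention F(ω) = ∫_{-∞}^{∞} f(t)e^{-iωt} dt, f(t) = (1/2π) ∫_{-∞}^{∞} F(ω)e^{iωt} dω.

F[g](ω) = \frac{\sqrt{11} \sqrt{\pi} e^{\frac{\omega \left(- \omega + 132 i\right)}{44}}}{11}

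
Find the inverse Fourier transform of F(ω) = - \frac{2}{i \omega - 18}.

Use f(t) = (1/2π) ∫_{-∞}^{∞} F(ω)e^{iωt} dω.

f(t) = 2 e^{18 t} u\left(- t\right)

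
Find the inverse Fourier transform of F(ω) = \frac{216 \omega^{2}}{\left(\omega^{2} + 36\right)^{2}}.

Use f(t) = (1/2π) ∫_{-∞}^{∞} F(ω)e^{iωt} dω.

f(t) = 9 \left(1 - 6 \left|{t}\right|\right) e^{- 6 \left|{t}\right|}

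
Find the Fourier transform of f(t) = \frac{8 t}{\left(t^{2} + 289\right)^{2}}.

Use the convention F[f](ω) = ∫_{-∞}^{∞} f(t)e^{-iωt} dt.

F(ω) = - \frac{4 i \pi \omega e^{- 17 \left|{\omega}\right|}}{17}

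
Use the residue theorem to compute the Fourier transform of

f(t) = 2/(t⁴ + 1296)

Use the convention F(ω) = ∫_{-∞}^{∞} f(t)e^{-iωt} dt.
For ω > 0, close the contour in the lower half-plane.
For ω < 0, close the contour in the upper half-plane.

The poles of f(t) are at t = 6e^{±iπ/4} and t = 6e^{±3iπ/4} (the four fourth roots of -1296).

Let g(z) = f(z)e^{-iωz}; for large |z| the factor e^{-iωz} decays in the lower half-plane when ω > 0 and in the upper half-plane when ω < 0.

Case ω > 0 (lower half-plane, clockwise contour ⇒ F(ω) = -2πi·ΣRes):
  Res_{z = - 3 \sqrt{2} - 3 \sqrt{2} i} g(z) = \frac{\sqrt{2} i \left(1 - i\right) e^{3 \sqrt{2} \omega \left(-1 + i\right)}}{864}
  Res_{z = 3 \sqrt{2} - 3 \sqrt{2} i} g(z) = \frac{\sqrt{2} i \left(1 + i\right) e^{- 3 \sqrt{2} \omega \left(1 + i\right)}}{864}
  F(ω) = -2πi·ΣRes = \frac{\sqrt{2} \pi \left(1 - i\right) \left(e^{6 \sqrt{2} i \omega} + i\right) e^{- 3 \sqrt{2} \omega \left(1 + i\right)}}{432} = \frac{\pi e^{- 3 \sqrt{2} \omega} \sin{\left(3 \sqrt{2} \omega + \frac{\pi}{4} \right)}}{108}

Case ω < 0 (upper half-plane, counterclockwise contour ⇒ F(ω) = +2πi·ΣRes):
  Res_{z = 3 \sqrt{2} + 3 \sqrt{2} i} g(z) = \frac{\sqrt{2} i \left(-1 + i\right) e^{3 \sqrt{2} \omega \left(1 - i\right)}}{864}
  Res_{z = - 3 \sqrt{2} + 3 \sqrt{2} i} g(z) = \frac{\sqrt{2} \left(1 - i\right) e^{3 \sqrt{2} \omega \left(1 + i\right)}}{864}
  F(ω) = 2πi·ΣRes = - \frac{\sqrt{2} i \pi \left(i \left(1 - i\right) e^{3 \sqrt{2} \omega \left(1 - i\right)} - \left(1 - i\right) e^{3 \sqrt{2} \omega \left(1 + i\right)}\right)}{432} = \frac{\pi e^{3 \sqrt{2} \omega} \cos{\left(3 \sqrt{2} \omega + \frac{\pi}{4} \right)}}{108}

Both cases combine into a single formula in |ω|:

F(ω) = \frac{\pi e^{- 3 \sqrt{2} \left|{\omega}\right|} \sin{\left(3 \sqrt{2} \left|{\omega}\right| + \frac{\pi}{4} \right)}}{108}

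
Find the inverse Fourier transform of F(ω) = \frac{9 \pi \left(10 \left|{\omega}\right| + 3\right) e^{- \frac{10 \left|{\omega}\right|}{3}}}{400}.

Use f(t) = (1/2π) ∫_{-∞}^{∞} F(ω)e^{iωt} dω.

f(t) = \frac{5}{\left(t^{2} + \frac{100}{9}\right)^{2}}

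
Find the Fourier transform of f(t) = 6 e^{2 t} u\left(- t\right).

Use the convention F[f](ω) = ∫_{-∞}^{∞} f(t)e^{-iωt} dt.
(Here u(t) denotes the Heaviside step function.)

F(ω) = - \frac{6}{i \omega - 2}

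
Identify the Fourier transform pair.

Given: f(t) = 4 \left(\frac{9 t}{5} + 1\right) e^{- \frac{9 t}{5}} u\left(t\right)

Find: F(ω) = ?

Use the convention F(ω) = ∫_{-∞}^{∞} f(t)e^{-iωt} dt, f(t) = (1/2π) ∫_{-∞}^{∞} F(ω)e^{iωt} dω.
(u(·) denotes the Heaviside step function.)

F(ω) = \frac{20 \left(- 5 i \omega - 18\right)}{25 \omega^{2} - 90 i \omega - 81}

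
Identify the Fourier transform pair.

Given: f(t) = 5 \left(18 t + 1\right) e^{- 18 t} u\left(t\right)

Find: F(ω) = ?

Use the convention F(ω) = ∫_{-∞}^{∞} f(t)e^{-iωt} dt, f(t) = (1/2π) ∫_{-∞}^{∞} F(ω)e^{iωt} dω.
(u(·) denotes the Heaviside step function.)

F(ω) = \frac{5 \left(- i \omega - 36\right)}{\omega^{2} - 36 i \omega - 324}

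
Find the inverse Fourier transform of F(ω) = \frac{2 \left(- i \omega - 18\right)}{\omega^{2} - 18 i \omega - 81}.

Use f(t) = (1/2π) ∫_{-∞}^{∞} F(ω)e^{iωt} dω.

f(t) = 2 \left(9 t + 1\right) e^{- 9 t} u\left(t\right)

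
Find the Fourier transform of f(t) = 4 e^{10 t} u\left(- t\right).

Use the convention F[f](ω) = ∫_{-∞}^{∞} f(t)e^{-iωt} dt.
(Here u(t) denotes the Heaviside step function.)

F(ω) = - \frac{4}{i \omega - 10}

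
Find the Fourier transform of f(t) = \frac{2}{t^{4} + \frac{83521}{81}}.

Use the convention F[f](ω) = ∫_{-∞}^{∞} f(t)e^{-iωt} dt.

F(ω) = \frac{54 \pi e^{- \frac{17 \sqrt{2} \left|{\omega}\right|}{6}} \sin{\left(\frac{17 \sqrt{2} \left|{\omega}\right|}{6} + \frac{\pi}{4} \right)}}{4913}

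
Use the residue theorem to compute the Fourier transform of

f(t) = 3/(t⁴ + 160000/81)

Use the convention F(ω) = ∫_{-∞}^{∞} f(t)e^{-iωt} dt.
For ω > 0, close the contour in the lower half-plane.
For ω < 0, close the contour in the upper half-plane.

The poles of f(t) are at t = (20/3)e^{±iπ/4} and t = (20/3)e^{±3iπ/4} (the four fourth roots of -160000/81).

Let g(z) = f(z)e^{-iωz}; for large |z| the factor e^{-iωz} decays in the lower half-plane when ω > 0 and in the upper half-plane when ω < 0.

Case ω > 0 (lower half-plane, clockwise contour ⇒ F(ω) = -2πi·ΣRes):
  Res_{z = - \frac{10 \sqrt{2}}{3} - \frac{10 \sqrt{2} i}{3}} g(z) = \frac{81 \sqrt{2} i \left(1 - i\right) e^{\frac{10 \sqrt{2} \omega \left(-1 + i\right)}{3}}}{64000}
  Res_{z = \frac{10 \sqrt{2}}{3} - \frac{10 \sqrt{2} i}{3}} g(z) = \frac{81 \sqrt{2} i \left(1 + i\right) e^{- \frac{10 \sqrt{2} \omega \left(1 + i\right)}{3}}}{64000}
  F(ω) = -2πi·ΣRes = \frac{81 \sqrt{2} \pi \left(1 - i\right) \left(e^{\frac{20 \sqrt{2} i \omega}{3}} + i\right) e^{- \frac{10 \sqrt{2} \omega \left(1 + i\right)}{3}}}{32000} = \frac{81 \pi e^{- \frac{10 \sqrt{2} \omega}{3}} \sin{\left(\frac{10 \sqrt{2} \omega}{3} + \frac{\pi}{4} \right)}}{8000}

Case ω < 0 (upper half-plane, counterclockwise contour ⇒ F(ω) = +2πi·ΣRes):
  Res_{z = \frac{10 \sqrt{2}}{3} + \frac{10 \sqrt{2} i}{3}} g(z) = \frac{81 \sqrt{2} i \left(-1 + i\right) e^{\frac{10 \sqrt{2} \omega \left(1 - i\right)}{3}}}{64000}
  Res_{z = - \frac{10 \sqrt{2}}{3} + \frac{10 \sqrt{2} i}{3}} g(z) = \frac{81 \sqrt{2} \left(1 - i\right) e^{\frac{10 \sqrt{2} \omega \left(1 + i\right)}{3}}}{64000}
  F(ω) = 2πi·ΣRes = - \frac{81 \sqrt{2} i \pi \left(i \left(1 - i\right) e^{\frac{10 \sqrt{2} \omega \left(1 - i\right)}{3}} - \left(1 - i\right) e^{\frac{10 \sqrt{2} \omega \left(1 + i\right)}{3}}\right)}{32000} = \frac{81 \pi e^{\frac{10 \sqrt{2} \omega}{3}} \cos{\left(\frac{10 \sqrt{2} \omega}{3} + \frac{\pi}{4} \right)}}{8000}

Both cases combine into a single formula in |ω|:

F(ω) = \frac{81 \pi e^{- \frac{10 \sqrt{2} \left|{\omega}\right|}{3}} \sin{\left(\frac{10 \sqrt{2} \left|{\omega}\right|}{3} + \frac{\pi}{4} \right)}}{8000}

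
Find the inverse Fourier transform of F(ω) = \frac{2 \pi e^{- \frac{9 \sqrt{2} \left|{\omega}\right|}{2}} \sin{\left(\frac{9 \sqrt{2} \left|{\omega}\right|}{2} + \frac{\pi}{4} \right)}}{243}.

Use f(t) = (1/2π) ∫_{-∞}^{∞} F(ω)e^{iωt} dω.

f(t) = \frac{6}{t^{4} + 6561}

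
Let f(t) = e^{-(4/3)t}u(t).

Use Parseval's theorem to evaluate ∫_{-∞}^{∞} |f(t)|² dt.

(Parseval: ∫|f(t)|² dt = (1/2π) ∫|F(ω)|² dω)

∫|f(t)|² dt = \frac{3}{8}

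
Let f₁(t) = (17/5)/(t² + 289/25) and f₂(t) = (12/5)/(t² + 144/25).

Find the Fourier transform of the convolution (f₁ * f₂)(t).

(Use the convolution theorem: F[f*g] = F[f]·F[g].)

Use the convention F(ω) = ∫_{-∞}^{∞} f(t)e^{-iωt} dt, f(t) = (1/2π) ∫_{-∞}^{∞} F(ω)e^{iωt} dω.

F[f₁*f₂](ω) = \pi^{2} e^{- \frac{29 \left|{\omega}\right|}{5}}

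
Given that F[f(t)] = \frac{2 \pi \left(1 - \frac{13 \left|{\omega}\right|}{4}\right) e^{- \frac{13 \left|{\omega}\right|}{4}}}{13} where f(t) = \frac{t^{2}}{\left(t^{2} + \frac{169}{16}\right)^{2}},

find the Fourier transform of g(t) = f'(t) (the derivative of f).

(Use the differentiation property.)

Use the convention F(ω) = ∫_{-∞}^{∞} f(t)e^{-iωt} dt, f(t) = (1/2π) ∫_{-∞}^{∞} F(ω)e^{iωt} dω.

F[g](ω) = \frac{i \pi \omega \left(4 - 13 \left|{\omega}\right|\right) e^{- \frac{13 \left|{\omega}\right|}{4}}}{26}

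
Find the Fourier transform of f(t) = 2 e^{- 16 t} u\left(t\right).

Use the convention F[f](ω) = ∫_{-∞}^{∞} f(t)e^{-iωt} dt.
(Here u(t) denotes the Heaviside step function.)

F(ω) = \frac{2}{i \omega + 16}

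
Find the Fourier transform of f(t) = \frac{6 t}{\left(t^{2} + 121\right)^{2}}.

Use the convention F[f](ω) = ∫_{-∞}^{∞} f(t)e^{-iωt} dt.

F(ω) = - \frac{3 i \pi \omega e^{- 11 \left|{\omega}\right|}}{11}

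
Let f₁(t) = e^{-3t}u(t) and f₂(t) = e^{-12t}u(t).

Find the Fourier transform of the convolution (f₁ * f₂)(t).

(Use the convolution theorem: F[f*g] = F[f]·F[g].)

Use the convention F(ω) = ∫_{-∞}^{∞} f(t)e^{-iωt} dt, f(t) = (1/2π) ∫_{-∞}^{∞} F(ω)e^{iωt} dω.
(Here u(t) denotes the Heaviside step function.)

F[f₁*f₂](ω) = \frac{1}{\left(i \omega + 3\right) \left(i \omega + 12\right)}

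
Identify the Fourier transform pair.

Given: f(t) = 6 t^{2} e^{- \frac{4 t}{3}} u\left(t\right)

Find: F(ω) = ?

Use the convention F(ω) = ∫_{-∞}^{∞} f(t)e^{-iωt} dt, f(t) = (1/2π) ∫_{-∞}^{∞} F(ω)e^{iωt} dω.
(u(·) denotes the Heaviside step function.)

F(ω) = \frac{324}{\left(3 i \omega + 4\right)^{3}}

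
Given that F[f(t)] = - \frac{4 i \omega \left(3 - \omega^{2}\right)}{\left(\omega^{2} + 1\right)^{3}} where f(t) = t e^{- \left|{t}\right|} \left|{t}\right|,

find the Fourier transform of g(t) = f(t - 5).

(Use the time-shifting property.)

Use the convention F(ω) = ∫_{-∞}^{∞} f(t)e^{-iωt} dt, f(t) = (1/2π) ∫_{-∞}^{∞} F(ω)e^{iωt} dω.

F[g](ω) = \frac{4 i \omega \left(\omega^{2} - 3\right) e^{- 5 i \omega}}{\left(\omega^{2} + 1\right)^{3}}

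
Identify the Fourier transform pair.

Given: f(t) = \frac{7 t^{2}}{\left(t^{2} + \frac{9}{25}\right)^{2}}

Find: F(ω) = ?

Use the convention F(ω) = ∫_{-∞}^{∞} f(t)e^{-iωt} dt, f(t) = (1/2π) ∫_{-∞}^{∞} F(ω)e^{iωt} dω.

F(ω) = \frac{7 \pi \left(5 - 3 \left|{\omega}\right|\right) e^{- \frac{3 \left|{\omega}\right|}{5}}}{6}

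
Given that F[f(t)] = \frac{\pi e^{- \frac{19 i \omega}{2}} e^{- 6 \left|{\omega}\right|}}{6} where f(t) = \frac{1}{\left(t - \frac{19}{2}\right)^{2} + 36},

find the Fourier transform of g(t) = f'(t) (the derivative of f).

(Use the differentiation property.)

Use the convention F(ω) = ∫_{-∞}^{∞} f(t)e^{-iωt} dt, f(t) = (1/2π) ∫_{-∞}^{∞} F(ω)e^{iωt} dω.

F[g](ω) = \frac{i \pi \omega e^{- \frac{19 i \omega}{2} - 6 \left|{\omega}\right|}}{6}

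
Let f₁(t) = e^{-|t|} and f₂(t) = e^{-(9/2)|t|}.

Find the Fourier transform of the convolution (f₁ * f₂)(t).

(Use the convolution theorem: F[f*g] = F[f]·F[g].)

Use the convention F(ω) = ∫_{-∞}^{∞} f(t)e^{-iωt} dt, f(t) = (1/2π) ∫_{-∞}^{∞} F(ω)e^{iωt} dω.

F[f₁*f₂](ω) = \frac{72}{\left(\omega^{2} + 1\right) \left(4 \omega^{2} + 81\right)}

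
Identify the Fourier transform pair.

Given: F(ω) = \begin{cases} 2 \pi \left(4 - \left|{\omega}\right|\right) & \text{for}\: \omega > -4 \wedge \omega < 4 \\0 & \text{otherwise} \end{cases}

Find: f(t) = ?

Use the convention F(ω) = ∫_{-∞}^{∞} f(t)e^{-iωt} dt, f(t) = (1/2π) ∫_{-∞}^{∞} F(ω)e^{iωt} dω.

f(t) = \frac{4 \sin^{2}{\left(2 t \right)}}{t^{2}}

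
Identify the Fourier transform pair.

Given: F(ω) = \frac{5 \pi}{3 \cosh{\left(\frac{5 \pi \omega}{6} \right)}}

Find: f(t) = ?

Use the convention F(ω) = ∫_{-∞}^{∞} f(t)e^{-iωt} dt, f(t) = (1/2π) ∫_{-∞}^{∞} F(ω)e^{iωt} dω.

f(t) = \frac{2}{e^{\frac{3 t}{5}} + e^{- \frac{3 t}{5}}}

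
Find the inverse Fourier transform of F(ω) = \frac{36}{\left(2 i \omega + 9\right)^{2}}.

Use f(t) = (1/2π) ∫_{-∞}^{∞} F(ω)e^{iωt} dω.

f(t) = 9 t e^{- \frac{9 t}{2}} u\left(t\right)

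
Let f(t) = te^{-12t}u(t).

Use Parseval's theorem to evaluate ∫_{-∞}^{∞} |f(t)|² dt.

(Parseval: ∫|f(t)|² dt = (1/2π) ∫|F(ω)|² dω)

∫|f(t)|² dt = \frac{1}{6912}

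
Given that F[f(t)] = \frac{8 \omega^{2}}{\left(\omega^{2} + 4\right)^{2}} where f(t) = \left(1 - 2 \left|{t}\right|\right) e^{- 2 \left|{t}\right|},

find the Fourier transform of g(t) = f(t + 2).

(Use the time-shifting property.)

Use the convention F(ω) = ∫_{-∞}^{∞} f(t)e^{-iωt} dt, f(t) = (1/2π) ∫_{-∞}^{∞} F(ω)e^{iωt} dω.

F[g](ω) = \frac{8 \omega^{2} e^{2 i \omega}}{\left(\omega^{2} + 4\right)^{2}}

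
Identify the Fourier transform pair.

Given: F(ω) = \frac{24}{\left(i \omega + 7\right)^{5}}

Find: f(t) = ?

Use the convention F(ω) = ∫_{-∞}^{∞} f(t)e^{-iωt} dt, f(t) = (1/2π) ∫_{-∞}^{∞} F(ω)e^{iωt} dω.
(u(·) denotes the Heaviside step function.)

f(t) = t^{4} e^{- 7 t} u\left(t\right)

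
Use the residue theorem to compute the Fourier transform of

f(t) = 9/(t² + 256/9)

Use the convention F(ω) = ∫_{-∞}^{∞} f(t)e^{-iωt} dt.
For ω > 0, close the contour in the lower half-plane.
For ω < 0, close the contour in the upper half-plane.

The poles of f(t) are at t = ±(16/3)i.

Let g(z) = f(z)e^{-iωz}; for large |z| the factor e^{-iωz} decays in the lower half-plane when ω > 0 and in the upper half-plane when ω < 0.

Case ω > 0 (lower half-plane, clockwise contour ⇒ F(ω) = -2πi·ΣRes):
  Res_{z = - \frac{16 i}{3}} g(z) = \frac{27 i e^{- \frac{16 \omega}{3}}}{32}
  F(ω) = -2πi·ΣRes = \frac{27 \pi e^{- \frac{16 \omega}{3}}}{16}

Case ω < 0 (upper half-plane, counterclockwise contour ⇒ F(ω) = +2πi·ΣRes):
  Res_{z = \frac{16 i}{3}} g(z) = - \frac{27 i e^{\frac{16 \omega}{3}}}{32}
  F(ω) = 2πi·ΣRes = \frac{27 \pi e^{\frac{16 \omega}{3}}}{16}

Both cases combine into a single formula in |ω|:

F(ω) = \frac{27 \pi e^{- \frac{16 \left|{\omega}\right|}{3}}}{16}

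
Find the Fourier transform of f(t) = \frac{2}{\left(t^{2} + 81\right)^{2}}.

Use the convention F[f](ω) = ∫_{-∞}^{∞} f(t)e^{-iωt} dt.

F(ω) = \frac{\pi \left(9 \left|{\omega}\right| + 1\right) e^{- 9 \left|{\omega}\right|}}{729}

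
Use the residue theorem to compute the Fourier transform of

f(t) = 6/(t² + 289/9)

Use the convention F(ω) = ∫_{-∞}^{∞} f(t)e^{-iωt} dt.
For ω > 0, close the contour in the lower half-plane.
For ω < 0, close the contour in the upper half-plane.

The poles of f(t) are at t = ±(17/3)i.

Let g(z) = f(z)e^{-iωz}; for large |z| the factor e^{-iωz} decays in the lower half-plane when ω > 0 and in the upper half-plane when ω < 0.

Case ω > 0 (lower half-plane, clockwise contour ⇒ F(ω) = -2πi·ΣRes):
  Res_{z = - \frac{17 i}{3}} g(z) = \frac{9 i e^{- \frac{17 \omega}{3}}}{17}
  F(ω) = -2πi·ΣRes = \frac{18 \pi e^{- \frac{17 \omega}{3}}}{17}

Case ω < 0 (upper half-plane, counterclockwise contour ⇒ F(ω) = +2πi·ΣRes):
  Res_{z = \frac{17 i}{3}} g(z) = - \frac{9 i e^{\frac{17 \omega}{3}}}{17}
  F(ω) = 2πi·ΣRes = \frac{18 \pi e^{\frac{17 \omega}{3}}}{17}

Both cases combine into a single formula in |ω|:

F(ω) = \frac{18 \pi e^{- \frac{17 \left|{\omega}\right|}{3}}}{17}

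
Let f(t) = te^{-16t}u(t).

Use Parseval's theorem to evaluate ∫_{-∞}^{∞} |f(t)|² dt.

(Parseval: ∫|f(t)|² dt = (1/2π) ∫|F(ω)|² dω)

∫|f(t)|² dt = \frac{1}{16384}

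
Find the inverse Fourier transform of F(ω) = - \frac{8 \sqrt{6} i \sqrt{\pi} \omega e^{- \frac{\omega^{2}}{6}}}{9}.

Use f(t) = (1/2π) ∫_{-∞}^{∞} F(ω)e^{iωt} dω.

f(t) = 8 t e^{- \frac{3 t^{2}}{2}}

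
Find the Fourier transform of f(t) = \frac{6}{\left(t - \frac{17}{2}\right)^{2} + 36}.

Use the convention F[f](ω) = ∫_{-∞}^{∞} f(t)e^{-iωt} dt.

F(ω) = \pi e^{- \frac{17 i \omega}{2} - 6 \left|{\omega}\right|}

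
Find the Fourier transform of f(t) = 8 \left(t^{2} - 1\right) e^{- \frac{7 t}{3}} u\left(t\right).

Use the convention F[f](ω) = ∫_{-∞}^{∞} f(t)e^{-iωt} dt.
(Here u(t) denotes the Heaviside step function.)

F(ω) = \frac{24 \left(54 i \omega - \left(3 i \omega + 7\right)^{3} + 126\right)}{\left(3 i \omega + 7\right)^{4}}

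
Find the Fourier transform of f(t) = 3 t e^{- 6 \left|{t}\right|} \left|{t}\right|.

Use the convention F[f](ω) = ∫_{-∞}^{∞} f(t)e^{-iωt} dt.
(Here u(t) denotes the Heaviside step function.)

F(ω) = \frac{12 i \omega \left(\omega^{2} - 108\right)}{\left(\omega^{2} + 36\right)^{3}}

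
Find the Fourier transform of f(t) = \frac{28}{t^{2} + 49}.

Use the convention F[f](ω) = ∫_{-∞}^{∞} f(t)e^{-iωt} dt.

F(ω) = 4 \pi e^{- 7 \left|{\omega}\right|}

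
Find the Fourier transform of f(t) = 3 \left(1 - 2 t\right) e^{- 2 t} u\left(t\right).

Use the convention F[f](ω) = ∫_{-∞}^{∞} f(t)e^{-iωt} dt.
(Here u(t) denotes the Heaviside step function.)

F(ω) = \frac{3 i \omega}{- \omega^{2} + 4 i \omega + 4}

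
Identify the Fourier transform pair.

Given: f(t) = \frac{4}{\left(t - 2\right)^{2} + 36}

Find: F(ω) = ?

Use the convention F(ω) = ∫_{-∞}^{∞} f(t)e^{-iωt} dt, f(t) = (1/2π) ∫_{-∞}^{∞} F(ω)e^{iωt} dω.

F(ω) = \frac{2 \pi e^{- 2 i \omega - 6 \left|{\omega}\right|}}{3}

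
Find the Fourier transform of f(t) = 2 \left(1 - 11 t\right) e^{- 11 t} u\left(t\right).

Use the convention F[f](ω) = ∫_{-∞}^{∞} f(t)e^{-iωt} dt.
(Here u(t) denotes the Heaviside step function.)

F(ω) = \frac{2 i \omega}{- \omega^{2} + 22 i \omega + 121}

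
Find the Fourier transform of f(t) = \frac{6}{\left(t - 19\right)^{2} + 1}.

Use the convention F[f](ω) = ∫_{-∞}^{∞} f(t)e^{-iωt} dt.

F(ω) = 6 \pi e^{- 19 i \omega - \left|{\omega}\right|}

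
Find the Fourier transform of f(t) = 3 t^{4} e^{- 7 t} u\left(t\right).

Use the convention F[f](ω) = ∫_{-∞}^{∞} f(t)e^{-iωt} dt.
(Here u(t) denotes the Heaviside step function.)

F(ω) = \frac{72}{\left(i \omega + 7\right)^{5}}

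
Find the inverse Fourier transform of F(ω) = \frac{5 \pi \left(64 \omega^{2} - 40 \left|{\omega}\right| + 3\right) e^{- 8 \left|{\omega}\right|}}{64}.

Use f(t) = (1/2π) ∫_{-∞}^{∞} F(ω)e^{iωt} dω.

f(t) = \frac{5 t^{4}}{\left(t^{2} + 64\right)^{3}}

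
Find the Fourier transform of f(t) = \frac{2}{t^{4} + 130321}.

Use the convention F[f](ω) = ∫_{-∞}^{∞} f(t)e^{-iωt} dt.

F(ω) = \frac{2 \pi e^{- \frac{19 \sqrt{2} \left|{\omega}\right|}{2}} \sin{\left(\frac{19 \sqrt{2} \left|{\omega}\right|}{2} + \frac{\pi}{4} \right)}}{6859}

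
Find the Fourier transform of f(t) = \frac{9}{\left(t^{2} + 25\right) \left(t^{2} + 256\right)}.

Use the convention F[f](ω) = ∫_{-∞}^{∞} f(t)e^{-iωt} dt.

F(ω) = \frac{3 \pi \left(16 e^{11 \left|{\omega}\right|} - 5\right) e^{- 16 \left|{\omega}\right|}}{6160}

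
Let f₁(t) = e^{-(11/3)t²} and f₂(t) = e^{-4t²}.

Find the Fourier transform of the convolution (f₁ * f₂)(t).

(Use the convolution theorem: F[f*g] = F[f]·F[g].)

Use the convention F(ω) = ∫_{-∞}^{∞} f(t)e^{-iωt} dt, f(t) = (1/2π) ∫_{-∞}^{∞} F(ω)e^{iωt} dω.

F[f₁*f₂](ω) = \frac{\sqrt{33} \pi e^{- \frac{23 \omega^{2}}{176}}}{22}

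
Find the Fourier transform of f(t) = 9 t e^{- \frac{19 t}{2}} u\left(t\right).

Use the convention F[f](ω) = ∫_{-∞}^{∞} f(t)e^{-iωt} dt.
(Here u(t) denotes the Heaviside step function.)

F(ω) = \frac{36}{\left(2 i \omega + 19\right)^{2}}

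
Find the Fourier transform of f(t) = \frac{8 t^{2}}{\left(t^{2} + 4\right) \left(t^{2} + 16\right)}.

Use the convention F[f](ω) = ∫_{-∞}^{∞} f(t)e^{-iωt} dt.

F(ω) = \frac{4 \pi \left(2 - e^{2 \left|{\omega}\right|}\right) e^{- 4 \left|{\omega}\right|}}{3}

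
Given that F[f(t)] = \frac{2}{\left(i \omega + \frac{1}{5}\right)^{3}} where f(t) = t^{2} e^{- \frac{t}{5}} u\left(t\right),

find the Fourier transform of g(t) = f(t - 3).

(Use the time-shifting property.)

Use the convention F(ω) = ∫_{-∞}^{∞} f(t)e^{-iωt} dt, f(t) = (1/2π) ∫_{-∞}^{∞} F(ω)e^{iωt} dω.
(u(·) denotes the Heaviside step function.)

F[g](ω) = \frac{250 e^{- 3 i \omega}}{\left(5 i \omega + 1\right)^{3}}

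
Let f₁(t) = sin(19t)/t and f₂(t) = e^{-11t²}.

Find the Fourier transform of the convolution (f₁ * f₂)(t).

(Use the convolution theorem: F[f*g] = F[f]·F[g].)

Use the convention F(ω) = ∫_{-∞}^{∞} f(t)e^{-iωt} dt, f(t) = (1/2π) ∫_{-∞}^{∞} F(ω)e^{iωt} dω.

F[f₁*f₂](ω) = \begin{cases} \frac{\sqrt{11} \pi^{\frac{3}{2}} e^{- \frac{\omega^{2}}{44}}}{11} & \text{for}\: \omega > -19 \wedge \omega < 19 \\0 & \text{otherwise} \end{cases}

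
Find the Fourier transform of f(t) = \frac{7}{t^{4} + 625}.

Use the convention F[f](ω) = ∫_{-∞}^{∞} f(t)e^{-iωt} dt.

F(ω) = \frac{7 \pi e^{- \frac{5 \sqrt{2} \left|{\omega}\right|}{2}} \sin{\left(\frac{5 \sqrt{2} \left|{\omega}\right|}{2} + \frac{\pi}{4} \right)}}{125}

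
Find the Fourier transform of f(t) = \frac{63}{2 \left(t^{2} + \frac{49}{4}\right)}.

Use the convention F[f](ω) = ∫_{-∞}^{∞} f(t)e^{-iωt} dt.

F(ω) = 9 \pi e^{- \frac{7 \left|{\omega}\right|}{2}}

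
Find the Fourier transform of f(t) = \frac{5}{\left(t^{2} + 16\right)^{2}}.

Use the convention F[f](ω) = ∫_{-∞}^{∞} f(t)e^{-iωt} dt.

F(ω) = \frac{5 \pi \left(4 \left|{\omega}\right| + 1\right) e^{- 4 \left|{\omega}\right|}}{128}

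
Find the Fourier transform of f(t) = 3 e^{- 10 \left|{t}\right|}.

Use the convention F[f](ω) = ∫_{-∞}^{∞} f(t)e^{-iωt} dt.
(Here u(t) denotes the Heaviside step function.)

F(ω) = \frac{60}{\omega^{2} + 100}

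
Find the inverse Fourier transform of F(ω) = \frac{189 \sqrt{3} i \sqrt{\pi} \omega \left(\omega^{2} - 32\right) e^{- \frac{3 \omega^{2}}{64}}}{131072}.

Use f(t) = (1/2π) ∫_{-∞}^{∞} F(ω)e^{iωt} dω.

f(t) = 7 t^{3} e^{- \frac{16 t^{2}}{3}}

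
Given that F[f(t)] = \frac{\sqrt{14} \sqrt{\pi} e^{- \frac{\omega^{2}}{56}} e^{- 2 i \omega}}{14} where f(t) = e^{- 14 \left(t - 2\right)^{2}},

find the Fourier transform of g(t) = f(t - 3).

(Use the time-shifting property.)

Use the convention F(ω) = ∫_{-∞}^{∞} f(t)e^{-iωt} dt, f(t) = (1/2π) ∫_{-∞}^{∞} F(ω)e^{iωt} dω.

F[g](ω) = \frac{\sqrt{14} \sqrt{\pi} e^{- \frac{\omega \left(\omega + 280 i\right)}{56}}}{14}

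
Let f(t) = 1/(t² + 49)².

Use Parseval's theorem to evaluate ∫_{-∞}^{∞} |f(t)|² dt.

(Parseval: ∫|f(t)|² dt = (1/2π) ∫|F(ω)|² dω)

∫|f(t)|² dt = \frac{5 \pi}{13176688}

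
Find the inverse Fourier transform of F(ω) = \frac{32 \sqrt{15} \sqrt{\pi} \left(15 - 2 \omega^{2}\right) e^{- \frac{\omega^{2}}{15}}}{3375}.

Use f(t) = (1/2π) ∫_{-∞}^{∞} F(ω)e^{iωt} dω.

f(t) = 8 t^{2} e^{- \frac{15 t^{2}}{4}}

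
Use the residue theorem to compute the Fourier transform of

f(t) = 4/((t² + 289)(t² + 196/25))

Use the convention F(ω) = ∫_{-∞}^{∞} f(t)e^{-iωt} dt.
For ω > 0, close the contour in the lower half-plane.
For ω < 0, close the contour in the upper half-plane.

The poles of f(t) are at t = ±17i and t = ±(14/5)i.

Let g(z) = f(z)e^{-iωz}; for large |z| the factor e^{-iωz} decays in the lower half-plane when ω > 0 and in the upper half-plane when ω < 0.

Case ω > 0 (lower half-plane, clockwise contour ⇒ F(ω) = -2πi·ΣRes):
  Res_{z = - 17 i} g(z) = - \frac{50 i e^{- 17 \omega}}{119493}
  Res_{z = - \frac{14 i}{5}} g(z) = \frac{125 i e^{- \frac{14 \omega}{5}}}{49203}
  F(ω) = -2πi·ΣRes = - \frac{100 \pi e^{- 17 \omega}}{119493} + \frac{250 \pi e^{- \frac{14 \omega}{5}}}{49203}

Case ω < 0 (upper half-plane, counterclockwise contour ⇒ F(ω) = +2πi·ΣRes):
  Res_{z = 17 i} g(z) = \frac{50 i e^{17 \omega}}{119493}
  Res_{z = \frac{14 i}{5}} g(z) = - \frac{125 i e^{\frac{14 \omega}{5}}}{49203}
  F(ω) = 2πi·ΣRes = \frac{50 \pi \left(85 e^{\frac{14 \omega}{5}} - 14 e^{17 \omega}\right)}{836451}

Both cases combine into a single formula in |ω|:

F(ω) = - \frac{100 \pi e^{- 17 \left|{\omega}\right|}}{119493} + \frac{250 \pi e^{- \frac{14 \left|{\omega}\right|}{5}}}{49203}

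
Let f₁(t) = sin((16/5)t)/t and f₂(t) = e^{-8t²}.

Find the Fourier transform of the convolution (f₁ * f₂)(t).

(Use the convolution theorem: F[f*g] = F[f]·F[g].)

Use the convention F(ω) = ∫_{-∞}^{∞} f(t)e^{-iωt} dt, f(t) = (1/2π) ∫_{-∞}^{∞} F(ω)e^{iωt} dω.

F[f₁*f₂](ω) = \begin{cases} \frac{\sqrt{2} \pi^{\frac{3}{2}} e^{- \frac{\omega^{2}}{32}}}{4} & \text{for}\: \omega > - \frac{16}{5} \wedge \omega < \frac{16}{5} \\0 & \text{otherwise} \end{cases}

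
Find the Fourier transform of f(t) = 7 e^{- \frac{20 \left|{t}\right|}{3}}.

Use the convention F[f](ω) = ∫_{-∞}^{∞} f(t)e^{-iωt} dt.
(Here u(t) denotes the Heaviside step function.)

F(ω) = \frac{840}{9 \omega^{2} + 400}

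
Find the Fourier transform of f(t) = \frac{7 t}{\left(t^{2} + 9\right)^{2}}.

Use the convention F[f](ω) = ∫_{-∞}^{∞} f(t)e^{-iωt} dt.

F(ω) = - \frac{7 i \pi \omega e^{- 3 \left|{\omega}\right|}}{6}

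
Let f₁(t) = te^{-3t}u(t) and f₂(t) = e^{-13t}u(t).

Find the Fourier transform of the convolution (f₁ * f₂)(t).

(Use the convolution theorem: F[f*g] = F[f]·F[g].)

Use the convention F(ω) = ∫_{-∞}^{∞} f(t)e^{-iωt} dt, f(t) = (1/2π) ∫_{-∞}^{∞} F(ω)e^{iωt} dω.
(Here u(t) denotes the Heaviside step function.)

F[f₁*f₂](ω) = \frac{1}{\left(i \omega + 3\right)^{2} \left(i \omega + 13\right)}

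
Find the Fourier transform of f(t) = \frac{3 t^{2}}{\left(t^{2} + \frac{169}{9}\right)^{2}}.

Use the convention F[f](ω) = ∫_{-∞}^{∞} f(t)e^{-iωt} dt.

F(ω) = \frac{3 \pi \left(3 - 13 \left|{\omega}\right|\right) e^{- \frac{13 \left|{\omega}\right|}{3}}}{26}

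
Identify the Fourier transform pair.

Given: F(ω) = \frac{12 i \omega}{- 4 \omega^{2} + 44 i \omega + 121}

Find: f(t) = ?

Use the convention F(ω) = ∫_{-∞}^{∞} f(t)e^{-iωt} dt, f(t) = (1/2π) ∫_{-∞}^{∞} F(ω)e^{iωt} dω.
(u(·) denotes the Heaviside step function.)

f(t) = 3 \left(1 - \frac{11 t}{2}\right) e^{- \frac{11 t}{2}} u\left(t\right)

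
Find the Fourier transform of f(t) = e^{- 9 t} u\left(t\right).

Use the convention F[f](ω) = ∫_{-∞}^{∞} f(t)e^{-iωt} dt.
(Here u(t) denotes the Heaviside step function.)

F(ω) = \frac{1}{i \omega + 9}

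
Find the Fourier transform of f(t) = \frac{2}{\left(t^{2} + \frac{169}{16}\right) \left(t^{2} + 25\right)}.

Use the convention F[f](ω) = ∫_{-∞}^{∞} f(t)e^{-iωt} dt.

F(ω) = - \frac{32 \pi e^{- 5 \left|{\omega}\right|}}{1155} + \frac{128 \pi e^{- \frac{13 \left|{\omega}\right|}{4}}}{3003}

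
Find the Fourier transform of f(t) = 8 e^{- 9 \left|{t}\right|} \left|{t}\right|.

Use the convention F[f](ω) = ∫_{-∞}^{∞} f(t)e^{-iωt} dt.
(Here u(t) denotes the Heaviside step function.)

F(ω) = \frac{16 \left(81 - \omega^{2}\right)}{\left(\omega^{2} + 81\right)^{2}}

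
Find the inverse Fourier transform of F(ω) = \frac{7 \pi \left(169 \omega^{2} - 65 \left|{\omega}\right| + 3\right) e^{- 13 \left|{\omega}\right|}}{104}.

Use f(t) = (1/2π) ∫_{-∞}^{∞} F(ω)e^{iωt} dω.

f(t) = \frac{7 t^{4}}{\left(t^{2} + 169\right)^{3}}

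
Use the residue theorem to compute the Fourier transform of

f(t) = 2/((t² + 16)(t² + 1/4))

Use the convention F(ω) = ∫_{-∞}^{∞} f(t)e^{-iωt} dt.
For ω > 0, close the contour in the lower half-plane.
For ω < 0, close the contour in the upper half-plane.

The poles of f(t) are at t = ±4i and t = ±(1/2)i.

Let g(z) = f(z)e^{-iωz}; for large |z| the factor e^{-iωz} decays in the lower half-plane when ω > 0 and in the upper half-plane when ω < 0.

Case ω > 0 (lower half-plane, clockwise contour ⇒ F(ω) = -2πi·ΣRes):
  Res_{z = - 4 i} g(z) = - \frac{i e^{- 4 \omega}}{63}
  Res_{z = - \frac{i}{2}} g(z) = \frac{8 i e^{- \frac{\omega}{2}}}{63}
  F(ω) = -2πi·ΣRes = - \frac{2 \pi e^{- 4 \omega}}{63} + \frac{16 \pi e^{- \frac{\omega}{2}}}{63}

Case ω < 0 (upper half-plane, counterclockwise contour ⇒ F(ω) = +2πi·ΣRes):
  Res_{z = 4 i} g(z) = \frac{i e^{4 \omega}}{63}
  Res_{z = \frac{i}{2}} g(z) = - \frac{8 i e^{\frac{\omega}{2}}}{63}
  F(ω) = 2πi·ΣRes = \frac{2 \pi \left(8 e^{\frac{\omega}{2}} - e^{4 \omega}\right)}{63}

Both cases combine into a single formula in |ω|:

F(ω) = - \frac{2 \pi e^{- 4 \left|{\omega}\right|}}{63} + \frac{16 \pi e^{- \frac{\left|{\omega}\right|}{2}}}{63}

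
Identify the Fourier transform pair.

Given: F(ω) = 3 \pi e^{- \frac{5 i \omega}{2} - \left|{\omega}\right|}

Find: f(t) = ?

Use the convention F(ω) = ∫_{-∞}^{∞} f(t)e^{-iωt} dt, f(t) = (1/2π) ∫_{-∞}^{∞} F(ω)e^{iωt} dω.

f(t) = \frac{3}{\left(t - \frac{5}{2}\right)^{2} + 1}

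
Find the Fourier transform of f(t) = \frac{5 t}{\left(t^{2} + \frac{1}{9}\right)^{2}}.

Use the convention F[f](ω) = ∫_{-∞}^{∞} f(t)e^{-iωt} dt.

F(ω) = - \frac{15 i \pi \omega e^{- \frac{\left|{\omega}\right|}{3}}}{2}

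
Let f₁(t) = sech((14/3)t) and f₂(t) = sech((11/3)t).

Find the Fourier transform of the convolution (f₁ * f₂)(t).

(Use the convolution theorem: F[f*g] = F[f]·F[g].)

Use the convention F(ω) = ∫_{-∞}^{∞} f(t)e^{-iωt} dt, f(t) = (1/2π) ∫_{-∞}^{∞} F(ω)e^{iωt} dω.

F[f₁*f₂](ω) = \frac{9 \pi^{2}}{154 \cosh{\left(\frac{3 \pi \omega}{28} \right)} \cosh{\left(\frac{3 \pi \omega}{22} \right)}}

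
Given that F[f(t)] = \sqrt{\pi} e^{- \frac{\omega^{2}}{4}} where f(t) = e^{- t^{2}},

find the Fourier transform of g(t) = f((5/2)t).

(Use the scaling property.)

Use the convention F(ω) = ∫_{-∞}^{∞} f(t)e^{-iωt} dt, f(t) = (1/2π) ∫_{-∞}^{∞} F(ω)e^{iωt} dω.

F[g](ω) = \frac{2 \sqrt{\pi} e^{- \frac{\omega^{2}}{25}}}{5}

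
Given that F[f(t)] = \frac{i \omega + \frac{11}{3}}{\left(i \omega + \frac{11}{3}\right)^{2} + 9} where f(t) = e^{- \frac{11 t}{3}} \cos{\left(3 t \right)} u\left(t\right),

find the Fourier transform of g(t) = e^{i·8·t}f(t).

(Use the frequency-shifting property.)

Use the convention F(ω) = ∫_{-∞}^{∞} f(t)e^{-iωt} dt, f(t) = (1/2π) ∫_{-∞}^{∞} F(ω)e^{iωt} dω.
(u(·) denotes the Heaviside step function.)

F[g](ω) = \frac{3 \left(3 i \left(\omega - 8\right) + 11\right)}{\left(3 i \left(\omega - 8\right) + 11\right)^{2} + 81}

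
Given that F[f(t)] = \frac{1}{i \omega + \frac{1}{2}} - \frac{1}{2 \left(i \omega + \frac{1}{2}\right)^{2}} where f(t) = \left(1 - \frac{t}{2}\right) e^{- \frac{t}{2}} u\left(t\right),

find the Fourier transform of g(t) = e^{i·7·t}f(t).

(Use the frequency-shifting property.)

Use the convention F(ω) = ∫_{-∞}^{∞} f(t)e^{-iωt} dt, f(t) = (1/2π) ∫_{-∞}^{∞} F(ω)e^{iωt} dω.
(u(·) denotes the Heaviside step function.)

F[g](ω) = \frac{4 i \left(7 - \omega\right)}{4 \omega^{2} - 4 \omega \left(14 + i\right) + 195 + 28 i}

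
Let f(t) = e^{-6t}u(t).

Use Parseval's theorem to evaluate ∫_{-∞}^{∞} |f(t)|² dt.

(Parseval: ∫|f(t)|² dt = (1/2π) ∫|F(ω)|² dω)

∫|f(t)|² dt = \frac{1}{12}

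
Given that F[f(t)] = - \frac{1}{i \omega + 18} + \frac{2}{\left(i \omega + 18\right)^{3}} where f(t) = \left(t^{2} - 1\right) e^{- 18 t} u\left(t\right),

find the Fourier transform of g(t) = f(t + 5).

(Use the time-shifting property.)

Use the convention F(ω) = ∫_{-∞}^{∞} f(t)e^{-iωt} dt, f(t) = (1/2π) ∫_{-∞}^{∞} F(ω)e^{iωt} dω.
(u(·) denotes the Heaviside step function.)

F[g](ω) = \frac{\left(2 i \omega - \left(i \omega + 18\right)^{3} + 36\right) e^{5 i \omega}}{\left(i \omega + 18\right)^{4}}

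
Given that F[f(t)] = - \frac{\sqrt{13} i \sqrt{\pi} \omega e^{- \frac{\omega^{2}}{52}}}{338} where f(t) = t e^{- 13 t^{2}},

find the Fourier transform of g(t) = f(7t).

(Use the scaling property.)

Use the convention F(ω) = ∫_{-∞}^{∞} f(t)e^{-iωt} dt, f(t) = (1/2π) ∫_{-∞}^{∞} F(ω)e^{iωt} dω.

F[g](ω) = - \frac{\sqrt{13} i \sqrt{\pi} \omega e^{- \frac{\omega^{2}}{2548}}}{16562}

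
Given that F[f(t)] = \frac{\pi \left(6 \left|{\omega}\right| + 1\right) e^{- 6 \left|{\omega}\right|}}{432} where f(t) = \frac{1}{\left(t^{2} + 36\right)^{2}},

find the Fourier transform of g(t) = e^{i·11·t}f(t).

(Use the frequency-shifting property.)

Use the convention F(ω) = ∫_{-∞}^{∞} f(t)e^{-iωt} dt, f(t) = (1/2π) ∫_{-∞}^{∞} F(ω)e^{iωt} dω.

F[g](ω) = \frac{\pi \left(6 \left|{\omega - 11}\right| + 1\right) e^{- 6 \left|{\omega - 11}\right|}}{432}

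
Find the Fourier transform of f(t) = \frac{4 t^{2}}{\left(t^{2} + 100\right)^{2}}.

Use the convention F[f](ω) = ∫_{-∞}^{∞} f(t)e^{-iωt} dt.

F(ω) = \frac{\pi \left(1 - 10 \left|{\omega}\right|\right) e^{- 10 \left|{\omega}\right|}}{5}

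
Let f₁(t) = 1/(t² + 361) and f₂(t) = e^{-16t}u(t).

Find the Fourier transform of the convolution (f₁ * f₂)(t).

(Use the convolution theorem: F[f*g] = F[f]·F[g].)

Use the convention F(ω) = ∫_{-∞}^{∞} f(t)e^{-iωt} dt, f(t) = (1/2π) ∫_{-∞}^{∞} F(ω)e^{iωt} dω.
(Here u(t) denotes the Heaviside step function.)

F[f₁*f₂](ω) = \frac{\pi e^{- 19 \left|{\omega}\right|}}{19 \left(i \omega + 16\right)}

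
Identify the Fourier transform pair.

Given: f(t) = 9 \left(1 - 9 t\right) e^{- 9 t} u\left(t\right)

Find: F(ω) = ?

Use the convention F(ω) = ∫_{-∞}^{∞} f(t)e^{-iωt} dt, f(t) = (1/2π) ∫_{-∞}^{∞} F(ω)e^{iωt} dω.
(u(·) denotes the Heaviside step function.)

F(ω) = \frac{9 i \omega}{- \omega^{2} + 18 i \omega + 81}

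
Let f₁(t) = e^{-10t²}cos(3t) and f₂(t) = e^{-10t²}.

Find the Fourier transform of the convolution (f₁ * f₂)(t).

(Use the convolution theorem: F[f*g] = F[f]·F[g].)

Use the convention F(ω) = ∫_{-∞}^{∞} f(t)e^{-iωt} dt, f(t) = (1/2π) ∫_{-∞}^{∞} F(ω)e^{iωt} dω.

F[f₁*f₂](ω) = \frac{\pi \left(e^{\frac{3 \omega}{10}} + 1\right) e^{- \frac{\omega^{2}}{20} - \frac{3 \omega}{20} - \frac{9}{40}}}{20}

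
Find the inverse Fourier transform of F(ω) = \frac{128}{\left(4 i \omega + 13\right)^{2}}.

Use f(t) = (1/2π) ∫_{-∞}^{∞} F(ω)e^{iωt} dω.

f(t) = 8 t e^{- \frac{13 t}{4}} u\left(t\right)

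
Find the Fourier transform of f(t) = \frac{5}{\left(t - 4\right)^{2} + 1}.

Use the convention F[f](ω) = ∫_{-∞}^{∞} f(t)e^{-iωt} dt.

F(ω) = 5 \pi e^{- 4 i \omega - \left|{\omega}\right|}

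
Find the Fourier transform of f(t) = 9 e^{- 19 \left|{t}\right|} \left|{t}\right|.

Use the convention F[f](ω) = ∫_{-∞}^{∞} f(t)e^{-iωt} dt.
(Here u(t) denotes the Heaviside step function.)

F(ω) = \frac{18 \left(361 - \omega^{2}\right)}{\left(\omega^{2} + 361\right)^{2}}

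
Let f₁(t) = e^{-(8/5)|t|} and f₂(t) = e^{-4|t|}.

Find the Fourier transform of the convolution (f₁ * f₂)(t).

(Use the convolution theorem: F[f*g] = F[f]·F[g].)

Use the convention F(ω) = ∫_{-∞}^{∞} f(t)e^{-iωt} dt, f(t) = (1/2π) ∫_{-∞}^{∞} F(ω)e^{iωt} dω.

F[f₁*f₂](ω) = \frac{640}{\left(\omega^{2} + 16\right) \left(25 \omega^{2} + 64\right)}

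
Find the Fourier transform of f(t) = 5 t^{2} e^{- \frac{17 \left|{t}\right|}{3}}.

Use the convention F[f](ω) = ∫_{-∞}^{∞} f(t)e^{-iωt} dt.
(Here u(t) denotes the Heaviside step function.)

F(ω) = \frac{9180 \left(289 - 27 \omega^{2}\right)}{\left(9 \omega^{2} + 289\right)^{3}}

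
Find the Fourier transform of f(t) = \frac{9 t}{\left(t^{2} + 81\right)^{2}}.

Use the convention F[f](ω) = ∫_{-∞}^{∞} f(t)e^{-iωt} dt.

F(ω) = - \frac{i \pi \omega e^{- 9 \left|{\omega}\right|}}{2}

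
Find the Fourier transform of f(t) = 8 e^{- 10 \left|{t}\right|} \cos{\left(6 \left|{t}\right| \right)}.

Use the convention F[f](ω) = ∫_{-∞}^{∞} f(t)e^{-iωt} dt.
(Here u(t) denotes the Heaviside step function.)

F(ω) = \frac{160 \left(\omega^{2} + 136\right)}{\omega^{4} + 128 \omega^{2} + 18496}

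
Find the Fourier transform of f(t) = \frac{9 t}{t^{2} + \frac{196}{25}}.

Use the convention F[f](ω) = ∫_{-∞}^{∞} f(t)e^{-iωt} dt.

F(ω) = - 9 i \pi e^{- \frac{14 \left|{\omega}\right|}{5}} \operatorname{sign}{\left(\omega \right)}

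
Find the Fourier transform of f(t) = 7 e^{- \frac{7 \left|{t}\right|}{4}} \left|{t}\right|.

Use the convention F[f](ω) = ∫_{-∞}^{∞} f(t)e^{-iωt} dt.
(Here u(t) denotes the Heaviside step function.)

F(ω) = \frac{224 \left(49 - 16 \omega^{2}\right)}{\left(16 \omega^{2} + 49\right)^{2}}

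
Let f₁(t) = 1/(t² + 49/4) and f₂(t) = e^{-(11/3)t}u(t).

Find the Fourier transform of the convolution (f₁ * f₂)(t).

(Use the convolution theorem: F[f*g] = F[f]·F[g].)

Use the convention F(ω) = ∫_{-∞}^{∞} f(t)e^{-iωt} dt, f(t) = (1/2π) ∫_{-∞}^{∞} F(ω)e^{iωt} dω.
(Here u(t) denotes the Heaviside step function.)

F[f₁*f₂](ω) = \frac{6 \pi e^{- \frac{7 \left|{\omega}\right|}{2}}}{7 \left(3 i \omega + 11\right)}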